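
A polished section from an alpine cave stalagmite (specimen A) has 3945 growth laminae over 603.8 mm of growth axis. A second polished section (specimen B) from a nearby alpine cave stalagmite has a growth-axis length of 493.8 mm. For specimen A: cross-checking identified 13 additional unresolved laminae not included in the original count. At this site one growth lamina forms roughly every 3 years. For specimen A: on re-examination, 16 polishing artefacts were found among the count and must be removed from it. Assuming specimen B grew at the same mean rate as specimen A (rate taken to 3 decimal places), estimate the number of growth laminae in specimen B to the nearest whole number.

Specimen A: after corrections the count is 3945 − 16 + 13 = 3942 growth laminae.
Specimen A: at 3 years per growth lamina, 3942 × 3 = 11826 years.
A: Extension rate ≈ 603.8 / 11826 = 0.051 mm/yr.
B spans 493.8 / 0.051 = 9682.35 years; at 3 years per growth lamina that is 9682.35 / 3 ≈ 3227 growth laminae.

3227 growth laminae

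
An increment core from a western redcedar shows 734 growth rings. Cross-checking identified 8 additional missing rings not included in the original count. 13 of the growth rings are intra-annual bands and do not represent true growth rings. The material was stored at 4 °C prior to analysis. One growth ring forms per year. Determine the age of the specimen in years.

729 years

Adjusted count: 734 − 13 + 8 = 729 growth rings.
At one growth ring per year, that is 729 years.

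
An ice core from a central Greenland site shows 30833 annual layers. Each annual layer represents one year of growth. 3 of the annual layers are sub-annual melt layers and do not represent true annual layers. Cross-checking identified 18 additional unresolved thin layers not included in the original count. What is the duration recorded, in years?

After corrections the count is 30833 − 3 + 18 = 30848 annual layers.
With a one-to-one annual layer periodicity this is 30848 years.

30848 yr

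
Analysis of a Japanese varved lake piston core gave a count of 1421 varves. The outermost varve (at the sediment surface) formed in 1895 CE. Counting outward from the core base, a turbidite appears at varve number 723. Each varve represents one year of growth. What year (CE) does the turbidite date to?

1421 − 723 = 698 varves lie beyond the turbidite toward the sediment surface.
The varve at the sediment surface is 1895 CE, so the turbidite dates to 1895 − 698 = 1197 CE.

1197 CE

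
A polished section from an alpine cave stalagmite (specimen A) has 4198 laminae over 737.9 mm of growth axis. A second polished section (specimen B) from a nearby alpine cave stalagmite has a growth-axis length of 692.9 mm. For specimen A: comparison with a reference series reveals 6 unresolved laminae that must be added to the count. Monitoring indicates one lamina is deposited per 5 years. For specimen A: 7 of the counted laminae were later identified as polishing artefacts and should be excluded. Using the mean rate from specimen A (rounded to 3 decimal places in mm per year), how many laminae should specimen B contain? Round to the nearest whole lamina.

3959 laminae

Specimen A: after corrections the count is 4198 − 7 + 6 = 4197 laminae.
Specimen A: at 5 years per lamina, 4197 × 5 = 20985 years.
A: Extension rate ≈ 737.9 / 20985 = 0.035 mm per year.
Specimen B: 692.9 mm / 0.035 mm per year = 19797.14 years; at 5 years per lamina that is 19797.14 / 5 ≈ 3959 laminae.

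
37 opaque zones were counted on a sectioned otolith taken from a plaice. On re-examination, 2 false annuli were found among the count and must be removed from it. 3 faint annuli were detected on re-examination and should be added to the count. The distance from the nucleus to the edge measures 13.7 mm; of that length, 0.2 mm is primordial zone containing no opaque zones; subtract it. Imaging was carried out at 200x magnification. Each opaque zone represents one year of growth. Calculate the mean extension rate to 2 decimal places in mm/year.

0.36 mm/year

Correcting the raw count gives 37 − 2 + 3 = 38 true opaque zones.
The growth record spans 13.7 − 0.2 = 13.5 mm.
Extension rate ≈ 13.5 / 38 = 0.36 mm/year.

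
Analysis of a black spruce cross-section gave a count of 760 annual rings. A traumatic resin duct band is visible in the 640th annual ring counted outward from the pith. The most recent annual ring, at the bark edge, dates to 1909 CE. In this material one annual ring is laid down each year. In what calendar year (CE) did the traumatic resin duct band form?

1789 CE

The traumatic resin duct band sits at annual ring 640 from the pith, so 760 − 640 = 120 annual rings formed after it.
1909 − 120 = 1789 CE.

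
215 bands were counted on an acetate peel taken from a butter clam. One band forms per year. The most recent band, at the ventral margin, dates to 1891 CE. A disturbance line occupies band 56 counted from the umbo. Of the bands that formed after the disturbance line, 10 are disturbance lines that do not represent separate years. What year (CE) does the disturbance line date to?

1742 CE

Between band 56 and the ventral margin there are 215 − 56 = 159 bands.
159 − 10 false = 149 true bands after the disturbance line.
1891 − 149 = 1742 CE.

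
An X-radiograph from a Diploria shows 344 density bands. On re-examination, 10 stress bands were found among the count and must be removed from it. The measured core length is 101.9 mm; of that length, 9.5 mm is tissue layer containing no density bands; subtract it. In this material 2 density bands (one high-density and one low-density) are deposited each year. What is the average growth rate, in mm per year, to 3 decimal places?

0.553 mm per year

True density band count = 344 − 10 = 334.
With 2 density bands per year, 334 / 2 = 167 years.
Removing the 9.5 mm offcut leaves 101.9 − 9.5 = 92.4 mm.
92.4 mm over 167 years gives 92.4 / 167 ≈ 0.553 mm per year.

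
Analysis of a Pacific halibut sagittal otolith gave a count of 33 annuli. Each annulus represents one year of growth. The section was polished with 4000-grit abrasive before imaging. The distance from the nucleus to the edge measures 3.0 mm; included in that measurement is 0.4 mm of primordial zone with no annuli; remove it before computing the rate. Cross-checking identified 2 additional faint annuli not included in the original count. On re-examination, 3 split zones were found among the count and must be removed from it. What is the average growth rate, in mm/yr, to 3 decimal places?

Correcting the raw count gives 33 − 3 + 2 = 32 true annuli.
The growth record spans 3.0 − 0.4 = 2.6 mm.
Mean rate = 2.6 mm / 32 years ≈ 0.081 mm/yr.

0.081 mm/yr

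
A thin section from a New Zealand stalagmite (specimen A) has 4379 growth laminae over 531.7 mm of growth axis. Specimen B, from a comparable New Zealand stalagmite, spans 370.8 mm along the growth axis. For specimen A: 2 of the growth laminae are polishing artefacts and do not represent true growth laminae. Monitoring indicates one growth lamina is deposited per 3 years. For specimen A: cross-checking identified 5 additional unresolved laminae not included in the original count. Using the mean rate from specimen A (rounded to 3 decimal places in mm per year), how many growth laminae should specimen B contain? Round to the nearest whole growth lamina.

3090 growth laminae

Specimen A: true growth lamina count = 4379 − 2 + 5 = 4382.
Specimen A: 4382 growth laminae at 3 years each span 4382 × 3 = 13146 years.
A: Mean rate = 531.7 mm / 13146 years ≈ 0.040 mm/yr.
Specimen B: 370.8 mm / 0.040 mm per year = 9270.00 years; at 3 years per growth lamina that is 9270.00 / 3 ≈ 3090 growth laminae.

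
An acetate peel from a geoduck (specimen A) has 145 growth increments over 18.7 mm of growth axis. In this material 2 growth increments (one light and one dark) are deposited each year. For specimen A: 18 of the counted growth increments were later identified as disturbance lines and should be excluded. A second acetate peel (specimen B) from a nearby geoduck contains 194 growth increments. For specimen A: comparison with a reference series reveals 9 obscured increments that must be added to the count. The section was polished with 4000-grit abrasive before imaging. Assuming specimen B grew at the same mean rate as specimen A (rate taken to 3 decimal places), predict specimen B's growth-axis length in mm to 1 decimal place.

Specimen A: after corrections the count is 145 − 18 + 9 = 136 growth increments.
Specimen A: dividing by 2 growth increments per year: 136 / 2 = 68 years.
A: Extension rate ≈ 18.7 / 68 = 0.275 mm per year.
Specimen B: with 2 growth increments per year, 194 / 2 = 97 years. For B, 0.275 mm/year × 97 years = 26.7 mm.

26.7 mm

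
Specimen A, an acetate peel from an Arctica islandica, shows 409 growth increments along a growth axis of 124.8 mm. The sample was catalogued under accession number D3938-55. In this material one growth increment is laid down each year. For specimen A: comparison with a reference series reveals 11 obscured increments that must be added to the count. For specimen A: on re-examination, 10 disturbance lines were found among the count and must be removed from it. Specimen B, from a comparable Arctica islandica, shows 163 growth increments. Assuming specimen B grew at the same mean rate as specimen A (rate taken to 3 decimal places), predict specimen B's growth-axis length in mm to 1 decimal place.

49.6 mm

Specimen A: correcting the raw count gives 409 − 10 + 11 = 410 true growth increments.
A: 124.8 mm over 410 years gives 124.8 / 410 ≈ 0.304 mm/yr.
For B, 0.304 mm/year × 163 years = 49.6 mm.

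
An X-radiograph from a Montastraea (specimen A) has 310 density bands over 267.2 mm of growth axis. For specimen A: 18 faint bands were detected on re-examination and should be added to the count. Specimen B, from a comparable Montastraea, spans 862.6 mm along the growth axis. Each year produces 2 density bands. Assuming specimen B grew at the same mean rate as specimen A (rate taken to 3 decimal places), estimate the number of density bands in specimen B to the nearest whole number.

1059 density bands

Specimen A: after corrections the count is 310 + 18 = 328 density bands.
Specimen A: 328 density bands at 2 per year is 328 / 2 = 164 years.
A: Extension rate ≈ 267.2 / 164 = 1.629 mm/yr.
B spans 862.6 / 1.629 = 529.53 years; at 2 density bands per year that is 529.53 × 2 ≈ 1059 density bands.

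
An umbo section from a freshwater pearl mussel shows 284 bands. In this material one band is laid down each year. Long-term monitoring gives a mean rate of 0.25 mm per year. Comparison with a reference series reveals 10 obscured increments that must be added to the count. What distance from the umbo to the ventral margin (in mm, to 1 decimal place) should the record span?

73.5 mm

Correcting the raw count gives 284 + 10 = 294 true bands.
Length ≈ 0.25 × 294 = 73.5 mm.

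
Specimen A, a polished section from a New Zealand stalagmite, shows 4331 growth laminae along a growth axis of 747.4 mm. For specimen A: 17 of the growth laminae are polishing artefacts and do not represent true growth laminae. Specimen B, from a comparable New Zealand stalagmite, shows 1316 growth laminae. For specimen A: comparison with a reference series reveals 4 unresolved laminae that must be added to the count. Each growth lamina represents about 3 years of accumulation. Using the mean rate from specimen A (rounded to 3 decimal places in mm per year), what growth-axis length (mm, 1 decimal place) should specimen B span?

Specimen A: adjusted count: 4331 − 17 + 4 = 4318 growth laminae.
Specimen A: at 3 years per growth lamina, 4318 × 3 = 12954 years.
A: 747.4 mm over 12954 years gives 747.4 / 12954 ≈ 0.058 mm per year.
Specimen B: 1316 growth laminae at 3 years each span 1316 × 3 = 3948 years. For B, 0.058 mm/year × 3948 years = 229.0 mm.

229.0 mm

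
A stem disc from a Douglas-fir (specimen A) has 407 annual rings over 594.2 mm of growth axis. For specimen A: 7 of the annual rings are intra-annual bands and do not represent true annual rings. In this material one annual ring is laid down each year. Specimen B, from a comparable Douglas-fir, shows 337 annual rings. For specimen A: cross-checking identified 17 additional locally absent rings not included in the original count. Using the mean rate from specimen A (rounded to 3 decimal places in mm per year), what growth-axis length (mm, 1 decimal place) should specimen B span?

Specimen A: adjusted count: 407 − 7 + 17 = 417 annual rings.
A: Extension rate ≈ 594.2 / 417 = 1.425 mm/yr.
B's length ≈ 1.425 × 337 = 480.2 mm.

480.2 mm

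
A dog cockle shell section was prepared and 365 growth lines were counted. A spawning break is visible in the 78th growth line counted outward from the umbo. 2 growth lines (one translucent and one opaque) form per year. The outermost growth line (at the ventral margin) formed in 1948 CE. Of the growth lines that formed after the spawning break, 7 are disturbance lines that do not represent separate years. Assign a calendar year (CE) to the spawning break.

365 − 78 = 287 growth lines lie beyond the spawning break toward the ventral margin.
287 − 7 false = 280 true growth lines after the spawning break.
Dividing by 2 growth lines per year: 280 / 2 = 140 years.
1948 − 140 = 1808 CE.

1808 CE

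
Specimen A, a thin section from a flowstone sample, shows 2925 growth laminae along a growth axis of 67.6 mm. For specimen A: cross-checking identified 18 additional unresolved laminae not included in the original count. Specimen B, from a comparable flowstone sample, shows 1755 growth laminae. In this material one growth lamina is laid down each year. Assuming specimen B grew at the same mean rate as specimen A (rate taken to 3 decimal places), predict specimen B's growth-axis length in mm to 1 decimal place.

Specimen A: adjusted count: 2925 + 18 = 2943 growth laminae.
A: Mean rate = 67.6 mm / 2943 years ≈ 0.023 mm per year.
B's length ≈ 0.023 × 1755 = 40.4 mm.

40.4 mm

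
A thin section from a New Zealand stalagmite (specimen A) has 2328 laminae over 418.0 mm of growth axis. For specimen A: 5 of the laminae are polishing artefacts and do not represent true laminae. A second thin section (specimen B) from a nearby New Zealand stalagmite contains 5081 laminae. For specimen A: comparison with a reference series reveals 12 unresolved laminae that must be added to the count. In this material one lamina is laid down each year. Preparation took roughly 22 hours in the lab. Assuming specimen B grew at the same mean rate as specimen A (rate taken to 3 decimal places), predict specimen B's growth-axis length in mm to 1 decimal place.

Specimen A: after corrections the count is 2328 − 5 + 12 = 2335 laminae.
A: Mean rate = 418.0 mm / 2335 years ≈ 0.179 mm/yr.
For B, 0.179 mm/year × 5081 years = 909.5 mm.

909.5 mm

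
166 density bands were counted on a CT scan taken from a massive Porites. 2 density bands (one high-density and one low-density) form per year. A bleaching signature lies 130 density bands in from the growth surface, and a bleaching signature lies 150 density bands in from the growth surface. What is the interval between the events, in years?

10 yr

Separation: 150 − 130 = 20 density bands.
Dividing by 2 density bands per year: 20 / 2 = 10 years.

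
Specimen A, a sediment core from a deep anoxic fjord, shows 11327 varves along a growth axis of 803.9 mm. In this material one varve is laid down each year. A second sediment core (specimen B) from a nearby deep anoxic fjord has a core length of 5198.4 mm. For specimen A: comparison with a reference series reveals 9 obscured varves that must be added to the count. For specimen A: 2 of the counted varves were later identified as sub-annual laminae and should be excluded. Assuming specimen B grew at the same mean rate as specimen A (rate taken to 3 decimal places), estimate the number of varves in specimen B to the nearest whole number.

73217 varves

Specimen A: after corrections the count is 11327 − 2 + 9 = 11334 varves.
A: Extension rate ≈ 803.9 / 11334 = 0.071 mm/year.
B spans 5198.4 / 0.071 = 73216.90 years ≈ 73217 varves.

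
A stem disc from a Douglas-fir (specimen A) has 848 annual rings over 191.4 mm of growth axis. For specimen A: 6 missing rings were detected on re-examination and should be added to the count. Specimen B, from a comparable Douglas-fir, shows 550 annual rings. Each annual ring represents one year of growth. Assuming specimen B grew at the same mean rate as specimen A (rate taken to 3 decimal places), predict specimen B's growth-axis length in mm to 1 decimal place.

123.2 mm

Specimen A: correcting the raw count gives 848 + 6 = 854 true annual rings.
A: 191.4 mm over 854 years gives 191.4 / 854 ≈ 0.224 mm per year.
Length of B = 0.224 × 550 = 123.2 mm.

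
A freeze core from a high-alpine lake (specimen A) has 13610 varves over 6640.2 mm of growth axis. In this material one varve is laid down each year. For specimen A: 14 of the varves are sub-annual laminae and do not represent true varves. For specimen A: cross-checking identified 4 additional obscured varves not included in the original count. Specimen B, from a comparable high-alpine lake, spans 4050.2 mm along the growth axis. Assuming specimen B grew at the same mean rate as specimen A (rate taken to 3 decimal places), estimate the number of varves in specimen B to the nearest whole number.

Specimen A: true varve count = 13610 − 14 + 4 = 13600.
A: Extension rate ≈ 6640.2 / 13600 = 0.488 mm per year.
For B, 4050.2 / 0.488 = 8299.59 years ≈ 8300 varves.

8300 varves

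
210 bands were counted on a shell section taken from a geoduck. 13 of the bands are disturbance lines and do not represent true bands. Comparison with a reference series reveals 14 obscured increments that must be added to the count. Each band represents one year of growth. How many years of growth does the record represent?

211 years

Adjusted count: 210 − 13 + 14 = 211 bands.
One band per year makes the duration 211 years.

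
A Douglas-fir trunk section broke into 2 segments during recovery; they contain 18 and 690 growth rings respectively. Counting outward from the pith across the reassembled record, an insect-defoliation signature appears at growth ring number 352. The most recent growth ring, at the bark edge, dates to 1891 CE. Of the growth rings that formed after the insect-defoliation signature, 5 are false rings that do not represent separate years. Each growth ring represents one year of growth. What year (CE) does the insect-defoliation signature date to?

Total growth rings = 18 + 690 = 708.
708 − 352 = 356 growth rings lie beyond the insect-defoliation signature toward the bark edge.
356 − 5 false = 351 true growth rings after the insect-defoliation signature.
The growth ring at the bark edge is 1891 CE, so the insect-defoliation signature dates to 1891 − 351 = 1540 CE.

1540 CE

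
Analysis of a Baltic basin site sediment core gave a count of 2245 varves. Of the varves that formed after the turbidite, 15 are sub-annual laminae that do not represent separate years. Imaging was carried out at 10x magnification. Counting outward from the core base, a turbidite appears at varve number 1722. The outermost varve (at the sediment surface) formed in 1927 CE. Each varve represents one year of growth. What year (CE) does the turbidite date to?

1419 CE

2245 − 1722 = 523 varves lie beyond the turbidite toward the sediment surface.
523 − 15 false = 508 true varves after the turbidite.
1927 − 508 = 1419 CE.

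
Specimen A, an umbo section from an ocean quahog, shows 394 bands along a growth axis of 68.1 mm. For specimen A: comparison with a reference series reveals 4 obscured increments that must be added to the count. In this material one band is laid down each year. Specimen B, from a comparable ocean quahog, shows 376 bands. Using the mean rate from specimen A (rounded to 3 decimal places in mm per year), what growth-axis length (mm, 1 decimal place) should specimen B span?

Specimen A: true band count = 394 + 4 = 398.
A: Mean rate = 68.1 mm / 398 years ≈ 0.171 mm/year.
For B, 0.171 mm/year × 376 years = 64.3 mm.

64.3 mm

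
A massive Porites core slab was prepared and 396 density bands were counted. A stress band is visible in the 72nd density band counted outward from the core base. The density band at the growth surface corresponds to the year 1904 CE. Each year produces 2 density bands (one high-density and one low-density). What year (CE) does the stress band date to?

1742 CE

The stress band sits at density band 72 from the core base, so 396 − 72 = 324 density bands formed after it.
Dividing by 2 density bands per year: 324 / 2 = 162 years.
The density band at the growth surface is 1904 CE, so the stress band dates to 1904 − 162 = 1742 CE.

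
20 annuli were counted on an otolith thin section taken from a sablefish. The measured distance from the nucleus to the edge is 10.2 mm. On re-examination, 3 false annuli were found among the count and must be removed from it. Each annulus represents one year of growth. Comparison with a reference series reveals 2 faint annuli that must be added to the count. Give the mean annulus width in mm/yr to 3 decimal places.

0.537 mm/yr

After corrections the count is 20 − 3 + 2 = 19 annuli.
Mean rate = 10.2 mm / 19 years ≈ 0.537 mm/yr.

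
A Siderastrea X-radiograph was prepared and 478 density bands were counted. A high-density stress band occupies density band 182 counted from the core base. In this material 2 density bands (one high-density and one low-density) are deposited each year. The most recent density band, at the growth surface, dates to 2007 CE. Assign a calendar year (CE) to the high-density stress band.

478 − 182 = 296 density bands lie beyond the high-density stress band toward the growth surface.
With 2 density bands per year, 296 / 2 = 148 years.
The density band at the growth surface is 2007 CE, so the high-density stress band dates to 2007 − 148 = 1859 CE.

1859 CE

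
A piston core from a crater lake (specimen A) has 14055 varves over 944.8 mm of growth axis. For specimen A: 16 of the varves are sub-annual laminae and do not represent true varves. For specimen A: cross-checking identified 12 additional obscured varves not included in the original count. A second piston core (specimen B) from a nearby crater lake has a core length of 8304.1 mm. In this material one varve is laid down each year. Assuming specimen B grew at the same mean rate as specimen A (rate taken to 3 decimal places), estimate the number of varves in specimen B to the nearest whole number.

Specimen A: true varve count = 14055 − 16 + 12 = 14051.
A: 944.8 mm over 14051 years gives 944.8 / 14051 ≈ 0.067 mm/year.
For B, 8304.1 / 0.067 = 123941.79 years ≈ 123942 varves.

123942 varves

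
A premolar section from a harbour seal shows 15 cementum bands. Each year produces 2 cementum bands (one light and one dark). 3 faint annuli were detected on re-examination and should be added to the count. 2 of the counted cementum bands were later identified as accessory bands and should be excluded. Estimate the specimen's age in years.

Correcting the raw count gives 15 − 2 + 3 = 16 true cementum bands.
With 2 cementum bands per year, 16 / 2 = 8 years.

8 yr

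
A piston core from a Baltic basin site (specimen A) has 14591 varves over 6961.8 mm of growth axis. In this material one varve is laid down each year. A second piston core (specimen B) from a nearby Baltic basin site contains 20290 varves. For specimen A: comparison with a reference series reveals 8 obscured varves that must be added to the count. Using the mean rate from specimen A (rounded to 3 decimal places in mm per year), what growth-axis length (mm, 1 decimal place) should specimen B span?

Specimen A: true varve count = 14591 + 8 = 14599.
A: 6961.8 mm over 14599 years gives 6961.8 / 14599 ≈ 0.477 mm/year.
Length of B = 0.477 × 20290 = 9678.3 mm.

9678.3 mm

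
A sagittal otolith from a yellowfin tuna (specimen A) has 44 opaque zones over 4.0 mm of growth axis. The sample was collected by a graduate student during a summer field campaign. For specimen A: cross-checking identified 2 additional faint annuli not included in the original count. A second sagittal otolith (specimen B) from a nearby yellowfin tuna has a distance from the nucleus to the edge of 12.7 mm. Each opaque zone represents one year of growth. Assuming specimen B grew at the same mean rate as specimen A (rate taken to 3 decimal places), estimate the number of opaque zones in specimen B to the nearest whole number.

Specimen A: adjusted count: 44 + 2 = 46 opaque zones.
A: Extension rate ≈ 4.0 / 46 = 0.087 mm/year.
B spans 12.7 / 0.087 = 145.98 years ≈ 146 opaque zones.

146 opaque zones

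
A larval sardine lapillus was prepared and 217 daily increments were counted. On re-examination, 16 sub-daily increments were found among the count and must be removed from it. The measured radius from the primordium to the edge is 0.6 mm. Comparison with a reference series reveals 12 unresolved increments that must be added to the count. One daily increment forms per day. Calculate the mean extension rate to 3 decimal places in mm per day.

0.003 mm per day

Correcting the raw count gives 217 − 16 + 12 = 213 true daily increments.
Extension rate ≈ 0.6 / 213 = 0.003 mm per day.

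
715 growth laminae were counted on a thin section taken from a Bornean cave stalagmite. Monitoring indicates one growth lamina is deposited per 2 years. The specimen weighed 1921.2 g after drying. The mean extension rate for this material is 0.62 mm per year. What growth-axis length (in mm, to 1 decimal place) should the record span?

886.6 mm

715 growth laminae at 2 years each span 715 × 2 = 1430 years.
Predicted length = 0.62 mm/year × 1430 years = 886.6 mm.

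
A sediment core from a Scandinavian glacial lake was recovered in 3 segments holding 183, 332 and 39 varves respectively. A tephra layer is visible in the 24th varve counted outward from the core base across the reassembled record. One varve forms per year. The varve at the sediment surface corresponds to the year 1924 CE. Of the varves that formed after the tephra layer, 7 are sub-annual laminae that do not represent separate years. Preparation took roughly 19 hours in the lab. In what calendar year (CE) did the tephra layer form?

1401 CE

Total varves = 183 + 332 + 39 = 554.
Between varve 24 and the sediment surface there are 554 − 24 = 530 varves.
Removing the 7 false varves leaves 530 − 7 = 523 true varves beyond the tephra layer.
1924 − 523 = 1401 CE.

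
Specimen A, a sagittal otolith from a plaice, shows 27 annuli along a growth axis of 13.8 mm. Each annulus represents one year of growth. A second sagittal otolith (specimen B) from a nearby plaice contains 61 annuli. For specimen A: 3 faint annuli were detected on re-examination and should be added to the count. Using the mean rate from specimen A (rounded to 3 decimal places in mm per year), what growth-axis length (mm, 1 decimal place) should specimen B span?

28.1 mm

Specimen A: adjusted count: 27 + 3 = 30 annuli.
A: Extension rate ≈ 13.8 / 30 = 0.460 mm/year.
For B, 0.460 mm/year × 61 years = 28.1 mm.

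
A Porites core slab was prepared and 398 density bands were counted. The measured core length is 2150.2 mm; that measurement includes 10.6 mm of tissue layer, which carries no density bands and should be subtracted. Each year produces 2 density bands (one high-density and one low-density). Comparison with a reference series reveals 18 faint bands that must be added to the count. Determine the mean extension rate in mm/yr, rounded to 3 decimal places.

True density band count = 398 + 18 = 416.
Dividing by 2 density bands per year: 416 / 2 = 208 years.
Net length = 2150.2 − 10.6 = 2139.6 mm.
2139.6 mm over 208 years gives 2139.6 / 208 ≈ 10.287 mm/yr.

10.287 mm/yr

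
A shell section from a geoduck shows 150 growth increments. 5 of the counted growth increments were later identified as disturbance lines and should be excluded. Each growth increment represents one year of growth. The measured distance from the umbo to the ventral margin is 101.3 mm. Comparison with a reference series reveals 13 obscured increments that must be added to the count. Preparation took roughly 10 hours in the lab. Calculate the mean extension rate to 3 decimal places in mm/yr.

0.641 mm/yr

After corrections the count is 150 − 5 + 13 = 158 growth increments.
101.3 mm over 158 years gives 101.3 / 158 ≈ 0.641 mm/yr.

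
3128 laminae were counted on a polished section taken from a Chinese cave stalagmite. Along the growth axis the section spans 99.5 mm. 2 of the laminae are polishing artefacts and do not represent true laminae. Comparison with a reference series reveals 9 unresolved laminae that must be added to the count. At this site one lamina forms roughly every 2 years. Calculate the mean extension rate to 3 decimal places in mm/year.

After corrections the count is 3128 − 2 + 9 = 3135 laminae.
3135 laminae at 2 years each span 3135 × 2 = 6270 years.
Extension rate ≈ 99.5 / 6270 = 0.016 mm/year.

0.016 mm/year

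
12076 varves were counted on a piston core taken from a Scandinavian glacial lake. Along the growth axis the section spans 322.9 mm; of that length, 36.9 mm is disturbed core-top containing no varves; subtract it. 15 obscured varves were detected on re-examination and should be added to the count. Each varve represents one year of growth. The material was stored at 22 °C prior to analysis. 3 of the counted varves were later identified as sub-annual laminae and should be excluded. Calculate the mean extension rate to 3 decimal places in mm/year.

0.024 mm/year

After corrections the count is 12076 − 3 + 15 = 12088 varves.
Net length = 322.9 − 36.9 = 286.0 mm.
286.0 mm over 12088 years gives 286.0 / 12088 ≈ 0.024 mm/year.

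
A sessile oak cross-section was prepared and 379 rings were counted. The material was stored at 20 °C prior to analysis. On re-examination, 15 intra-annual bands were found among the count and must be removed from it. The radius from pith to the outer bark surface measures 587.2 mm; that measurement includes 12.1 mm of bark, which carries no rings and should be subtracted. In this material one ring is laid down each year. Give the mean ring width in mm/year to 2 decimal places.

After corrections the count is 379 − 15 = 364 rings.
The growth record spans 587.2 − 12.1 = 575.1 mm.
Mean rate = 575.1 mm / 364 years ≈ 1.58 mm/year.

1.58 mm/year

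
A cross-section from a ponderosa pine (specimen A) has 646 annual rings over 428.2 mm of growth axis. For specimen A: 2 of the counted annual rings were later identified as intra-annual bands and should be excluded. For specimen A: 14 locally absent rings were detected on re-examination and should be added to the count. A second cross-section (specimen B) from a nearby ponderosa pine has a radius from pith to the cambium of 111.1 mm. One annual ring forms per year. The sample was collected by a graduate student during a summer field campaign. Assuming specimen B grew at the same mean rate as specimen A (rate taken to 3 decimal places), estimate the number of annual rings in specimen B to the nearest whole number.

Specimen A: correcting the raw count gives 646 − 2 + 14 = 658 true annual rings.
A: Extension rate ≈ 428.2 / 658 = 0.651 mm/year.
Specimen B: 111.1 mm / 0.651 mm per year = 170.66 years ≈ 171 annual rings.

171 annual rings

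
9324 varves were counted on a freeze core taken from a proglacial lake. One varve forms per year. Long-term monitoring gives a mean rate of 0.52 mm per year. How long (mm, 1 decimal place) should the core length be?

4848.5 mm

9324 years of growth are recorded.
Length ≈ 0.52 × 9324 = 4848.5 mm.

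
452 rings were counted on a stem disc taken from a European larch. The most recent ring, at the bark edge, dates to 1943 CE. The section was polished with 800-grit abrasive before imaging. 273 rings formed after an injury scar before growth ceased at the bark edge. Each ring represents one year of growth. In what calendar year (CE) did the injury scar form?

There are 273 rings younger than the injury scar.
1943 − 273 = 1670 CE.

1670 CE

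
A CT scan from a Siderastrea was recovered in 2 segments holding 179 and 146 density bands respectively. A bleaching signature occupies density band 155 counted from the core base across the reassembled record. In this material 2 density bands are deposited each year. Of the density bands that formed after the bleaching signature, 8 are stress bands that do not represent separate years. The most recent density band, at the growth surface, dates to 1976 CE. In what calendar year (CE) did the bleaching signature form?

1895 CE

Total density bands = 179 + 146 = 325.
The bleaching signature sits at density band 155 from the core base, so 325 − 155 = 170 density bands formed after it.
Excluding 8 false density bands: 170 − 8 = 162.
162 density bands at 2 per year is 162 / 2 = 81 years.
Counting back 81 years from 1976 CE places the bleaching signature in 1976 − 81 = 1895 CE.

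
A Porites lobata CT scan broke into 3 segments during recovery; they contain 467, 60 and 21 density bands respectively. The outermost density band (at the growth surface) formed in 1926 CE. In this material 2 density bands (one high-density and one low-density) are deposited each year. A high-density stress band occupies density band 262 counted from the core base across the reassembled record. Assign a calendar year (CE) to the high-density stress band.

1783 CE

Total density bands = 467 + 60 + 21 = 548.
The high-density stress band sits at density band 262 from the core base, so 548 − 262 = 286 density bands formed after it.
286 density bands at 2 per year is 286 / 2 = 143 years.
1926 − 143 = 1783 CE.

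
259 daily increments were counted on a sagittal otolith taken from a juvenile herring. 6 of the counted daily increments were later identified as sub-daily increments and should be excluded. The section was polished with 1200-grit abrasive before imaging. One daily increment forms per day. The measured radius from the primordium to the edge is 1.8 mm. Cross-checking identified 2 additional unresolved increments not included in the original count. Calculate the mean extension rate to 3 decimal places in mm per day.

Adjusted count: 259 − 6 + 2 = 255 daily increments.
Mean rate = 1.8 mm / 255 days ≈ 0.007 mm per day.

0.007 mm per day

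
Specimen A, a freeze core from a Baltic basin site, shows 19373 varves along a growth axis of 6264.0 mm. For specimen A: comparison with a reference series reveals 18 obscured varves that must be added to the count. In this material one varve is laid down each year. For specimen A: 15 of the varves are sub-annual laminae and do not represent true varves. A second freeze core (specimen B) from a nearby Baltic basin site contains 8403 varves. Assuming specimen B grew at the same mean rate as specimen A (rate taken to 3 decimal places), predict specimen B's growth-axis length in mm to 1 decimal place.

2714.2 mm

Specimen A: adjusted count: 19373 − 15 + 18 = 19376 varves.
A: Extension rate ≈ 6264.0 / 19376 = 0.323 mm/yr.
For B, 0.323 mm/year × 8403 years = 2714.2 mm.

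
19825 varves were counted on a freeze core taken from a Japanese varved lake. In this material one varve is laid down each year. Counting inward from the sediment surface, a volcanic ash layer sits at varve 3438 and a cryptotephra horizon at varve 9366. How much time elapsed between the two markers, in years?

Separation: 9366 − 3438 = 5928 varves.
That is 5928 years at one varve per year.

5928 yr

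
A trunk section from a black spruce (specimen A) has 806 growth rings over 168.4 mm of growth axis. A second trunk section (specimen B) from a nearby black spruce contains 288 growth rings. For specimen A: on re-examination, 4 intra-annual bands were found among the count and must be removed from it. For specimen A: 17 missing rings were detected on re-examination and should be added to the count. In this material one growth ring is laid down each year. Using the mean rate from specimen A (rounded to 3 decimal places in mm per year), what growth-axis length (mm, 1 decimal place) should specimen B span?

59.3 mm

Specimen A: after corrections the count is 806 − 4 + 17 = 819 growth rings.
A: 168.4 mm over 819 years gives 168.4 / 819 ≈ 0.206 mm/year.
B's length ≈ 0.206 × 288 = 59.3 mm.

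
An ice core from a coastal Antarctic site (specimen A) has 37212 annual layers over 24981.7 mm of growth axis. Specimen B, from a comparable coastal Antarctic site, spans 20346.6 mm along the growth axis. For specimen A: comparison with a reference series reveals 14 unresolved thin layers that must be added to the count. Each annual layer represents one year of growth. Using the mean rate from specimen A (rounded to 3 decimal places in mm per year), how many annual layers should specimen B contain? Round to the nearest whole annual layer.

30323 annual layers

Specimen A: adjusted count: 37212 + 14 = 37226 annual layers.
A: 24981.7 mm over 37226 years gives 24981.7 / 37226 ≈ 0.671 mm/year.
Specimen B: 20346.6 mm / 0.671 mm per year = 30322.80 years ≈ 30323 annual layers.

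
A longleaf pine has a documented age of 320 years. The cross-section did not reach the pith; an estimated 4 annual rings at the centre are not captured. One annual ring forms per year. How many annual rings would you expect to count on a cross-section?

One annual ring per year gives 320 annual rings over 320 years.
Less the 4 uncaptured annual rings: 320 − 4 = 316.

316 annual rings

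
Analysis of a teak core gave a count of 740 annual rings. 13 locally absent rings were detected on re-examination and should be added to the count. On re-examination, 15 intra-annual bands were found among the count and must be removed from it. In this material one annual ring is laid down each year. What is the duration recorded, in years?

Correcting the raw count gives 740 − 15 + 13 = 738 true annual rings.
At one annual ring per year, that is 738 years.

738 years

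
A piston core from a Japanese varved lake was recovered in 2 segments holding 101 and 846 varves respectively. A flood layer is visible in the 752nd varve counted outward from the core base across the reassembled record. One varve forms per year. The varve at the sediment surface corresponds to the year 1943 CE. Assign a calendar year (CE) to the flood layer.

Total varves = 101 + 846 = 947.
947 − 752 = 195 varves lie beyond the flood layer toward the sediment surface.
Counting back 195 years from 1943 CE places the flood layer in 1943 − 195 = 1748 CE.

1748 CE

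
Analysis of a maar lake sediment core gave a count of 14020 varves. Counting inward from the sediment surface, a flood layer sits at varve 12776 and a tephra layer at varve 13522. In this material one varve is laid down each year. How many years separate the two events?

746 yr

Separation: 13522 − 12776 = 746 varves.
That is 746 years at one varve per year.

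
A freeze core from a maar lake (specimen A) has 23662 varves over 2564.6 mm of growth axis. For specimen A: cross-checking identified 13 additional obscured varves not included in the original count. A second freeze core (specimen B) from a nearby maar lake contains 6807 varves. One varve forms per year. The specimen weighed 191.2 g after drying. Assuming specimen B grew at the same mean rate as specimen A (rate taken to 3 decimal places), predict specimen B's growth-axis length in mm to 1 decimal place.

735.2 mm

Specimen A: adjusted count: 23662 + 13 = 23675 varves.
A: Mean rate = 2564.6 mm / 23675 years ≈ 0.108 mm per year.
For B, 0.108 mm/year × 6807 years = 735.2 mm.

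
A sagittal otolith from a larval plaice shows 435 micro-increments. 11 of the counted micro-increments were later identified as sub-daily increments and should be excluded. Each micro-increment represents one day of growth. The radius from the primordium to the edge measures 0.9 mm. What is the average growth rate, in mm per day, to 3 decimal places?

0.002 mm per day

Adjusted count: 435 − 11 = 424 micro-increments.
Mean rate = 0.9 mm / 424 days ≈ 0.002 mm per day.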